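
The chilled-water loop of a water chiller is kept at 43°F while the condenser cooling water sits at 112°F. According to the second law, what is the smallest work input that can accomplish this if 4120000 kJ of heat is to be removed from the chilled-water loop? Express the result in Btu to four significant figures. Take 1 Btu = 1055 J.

In absolute terms T_C = 279.26 K and T_H = 317.59 K, so ΔT = 38.33 K.
The reversible limit is COP_R = T_C/ΔT = 7.285, so W_min = Q_C/COP = Q_C·ΔT/T_C.
W_min = 4120000 × 38.33/279.26 = 565500 kJ = 536100 Btu.

536100 Btu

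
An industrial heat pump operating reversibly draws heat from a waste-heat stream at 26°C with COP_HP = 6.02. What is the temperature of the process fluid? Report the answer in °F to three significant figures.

186 °F

COP_HP = T_H/(T_H − T_C) rearranges to T_H = COP·T_C/(COP − 1).
With T_C = 299.15 K, T_H = 6.02 × 299.15/5.020 = 358.74 K.
Converting, 358.74 K = 186.06°F.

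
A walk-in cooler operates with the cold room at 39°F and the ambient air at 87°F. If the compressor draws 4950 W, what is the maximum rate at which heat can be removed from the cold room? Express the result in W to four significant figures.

51430 W

In absolute terms T_C = 277.04 K and T_H = 303.71 K, so ΔT = 26.67 K.
COP_Carnot = T_C/ΔT = 277.04/26.67 = 10.39.
Q̇_max = COP_Carnot × Ẇ = 10.39 × 4950 W = 51430 W.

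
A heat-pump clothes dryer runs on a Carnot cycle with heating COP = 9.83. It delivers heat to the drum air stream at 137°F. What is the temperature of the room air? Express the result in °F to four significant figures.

COP_HP = T_H/(T_H − T_C) gives T_H − T_C = T_H/COP.
With T_H = 331.48 K, T_C = 331.48 × (1 − 1/9.83) = 297.76 K.
Converting, 297.76 K = 76.30°F.

76.30 °F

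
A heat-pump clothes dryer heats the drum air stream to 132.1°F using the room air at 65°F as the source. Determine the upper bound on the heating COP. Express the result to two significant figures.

In absolute terms T_C = 291.48 K and T_H = 328.76 K, so ΔT = 37.28 K.
For a reversible cycle, COP_Carnot = T_H/ΔT = 328.76/37.28 = 8.819.

8.8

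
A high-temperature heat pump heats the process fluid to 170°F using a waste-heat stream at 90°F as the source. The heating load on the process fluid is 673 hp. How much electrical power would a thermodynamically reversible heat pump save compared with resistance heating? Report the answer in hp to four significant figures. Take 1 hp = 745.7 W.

In absolute terms T_C = 305.37 K and T_H = 349.82 K, so ΔT = 44.44 K.
COP_Carnot = T_H/ΔT = 349.82/44.44 = 7.871.
Resistance heating needs Ẇ_res = Q̇_H = 673.0 hp; the reversible heat pump needs only Ẇ_hp = Q̇_H/COP = 85.51 hp.
Saving = 673.0 − 85.51 = 587.5 hp.

587.5 hp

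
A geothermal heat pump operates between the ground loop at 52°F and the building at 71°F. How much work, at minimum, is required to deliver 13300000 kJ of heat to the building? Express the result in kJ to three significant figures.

476000 kJ

In absolute terms T_C = 284.26 K and T_H = 294.82 K, so ΔT = 10.56 K.
The reversible limit is COP_HP = T_H/ΔT = 27.93, so W_min = Q_H/COP = Q_H·ΔT/T_H.
W_min = 13300000 × 10.56/294.82 = 476200 kJ.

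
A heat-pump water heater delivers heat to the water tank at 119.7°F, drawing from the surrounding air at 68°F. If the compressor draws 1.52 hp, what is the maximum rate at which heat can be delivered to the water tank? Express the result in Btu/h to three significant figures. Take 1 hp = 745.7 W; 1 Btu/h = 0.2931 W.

43300 Btu/h

In absolute terms T_C = 293.15 K and T_H = 321.87 K, so ΔT = 28.72 K.
COP_Carnot = T_H/ΔT = 321.87/28.72 = 11.21.
Q̇_max = COP_Carnot × Ẇ = 11.21 × 1.520 hp = 17.03 hp = 43340 Btu/h.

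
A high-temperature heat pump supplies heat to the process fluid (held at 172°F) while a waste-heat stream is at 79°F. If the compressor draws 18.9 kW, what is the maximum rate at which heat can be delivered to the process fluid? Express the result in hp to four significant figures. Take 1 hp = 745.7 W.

In absolute terms T_C = 299.26 K and T_H = 350.93 K, so ΔT = 51.67 K.
COP_Carnot = T_H/ΔT = 350.93/51.67 = 6.792.
Q̇_max = COP_Carnot × Ẇ = 6.792 × 18.90 kW = 128.4 kW = 172.1 hp.

172.1 hp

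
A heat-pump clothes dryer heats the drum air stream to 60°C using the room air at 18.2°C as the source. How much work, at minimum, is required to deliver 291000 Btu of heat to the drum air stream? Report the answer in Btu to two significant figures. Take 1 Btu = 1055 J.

In absolute terms T_C = 291.35 K and T_H = 333.15 K, so ΔT = 41.80 K.
The reversible limit is COP_HP = T_H/ΔT = 7.970, so W_min = Q_H/COP = Q_H·ΔT/T_H.
W_min = 291000 × 41.80/333.15 = 36510 Btu.

37000 Btu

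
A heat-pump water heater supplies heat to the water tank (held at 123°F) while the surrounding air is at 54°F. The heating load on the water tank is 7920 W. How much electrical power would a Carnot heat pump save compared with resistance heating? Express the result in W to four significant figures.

In absolute terms T_C = 285.37 K and T_H = 323.71 K, so ΔT = 38.33 K.
COP_Carnot = T_H/ΔT = 323.71/38.33 = 8.444.
Resistance heating needs Ẇ_res = Q̇_H = 7920 W; the reversible heat pump needs only Ẇ_hp = Q̇_H/COP = 937.9 W.
Saving = 7920 − 937.9 = 6982 W.

6982 W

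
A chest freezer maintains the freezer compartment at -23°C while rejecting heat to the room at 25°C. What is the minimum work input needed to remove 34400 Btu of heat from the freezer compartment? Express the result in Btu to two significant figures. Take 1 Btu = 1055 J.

In absolute terms T_C = 250.15 K and T_H = 298.15 K, so ΔT = 48.00 K.
The reversible limit is COP_R = T_C/ΔT = 5.211, so W_min = Q_C/COP = Q_C·ΔT/T_C.
W_min = 34400 × 48.00/250.15 = 6601 Btu.

6600 Btu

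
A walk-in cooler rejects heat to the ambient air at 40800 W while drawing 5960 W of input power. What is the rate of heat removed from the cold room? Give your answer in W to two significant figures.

For a cyclic device the first law requires Q̇_H = Q̇_C + Ẇ.
Q̇_C = Q̇_H − Ẇ = 34840 W.

35000 W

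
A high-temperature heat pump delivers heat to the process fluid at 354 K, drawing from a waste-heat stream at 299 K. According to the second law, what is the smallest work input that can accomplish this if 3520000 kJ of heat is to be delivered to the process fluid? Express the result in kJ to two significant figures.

550000 kJ

The reservoir spacing is ΔT = 354 − 299 = 55.00 K.
The reversible limit is COP_HP = T_H/ΔT = 6.436, so W_min = Q_H/COP = Q_H·ΔT/T_H.
W_min = 3520000 × 55.00/354.00 = 546900 kJ.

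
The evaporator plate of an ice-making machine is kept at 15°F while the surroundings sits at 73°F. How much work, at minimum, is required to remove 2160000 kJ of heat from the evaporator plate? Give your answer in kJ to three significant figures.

In absolute terms T_C = 263.71 K and T_H = 295.93 K, so ΔT = 32.22 K.
The reversible limit is COP_R = T_C/ΔT = 8.184, so W_min = Q_C/COP = Q_C·ΔT/T_C.
W_min = 2160000 × 32.22/263.71 = 263900 kJ.

264000 kJ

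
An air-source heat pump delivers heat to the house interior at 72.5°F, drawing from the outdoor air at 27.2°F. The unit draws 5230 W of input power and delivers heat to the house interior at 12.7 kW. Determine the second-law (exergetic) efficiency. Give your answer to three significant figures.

Converting, Q̇_H = 12.70 kW = 12700 W, so COP_actual = Q̇_H/Ẇ = 12700/5230 = 2.428.
In absolute terms T_C = 270.48 K and T_H = 295.65 K, so ΔT = 25.17 K.
COP_Carnot = T_H/ΔT = 295.65/25.17 = 11.75.
η_II = COP_actual/COP_Carnot = 2.428/11.75 = 0.2067.

0.207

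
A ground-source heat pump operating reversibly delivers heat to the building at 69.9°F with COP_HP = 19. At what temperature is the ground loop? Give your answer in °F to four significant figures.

42.03 °F

COP_HP = T_H/(T_H − T_C) gives T_H − T_C = T_H/COP.
With T_H = 294.21 K, T_C = 294.21 × (1 − 1/19) = 278.72 K.
Converting, 278.72 K = 42.03°F.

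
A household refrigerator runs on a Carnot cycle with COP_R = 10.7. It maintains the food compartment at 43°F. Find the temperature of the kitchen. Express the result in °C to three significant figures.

COP_R = T_C/(T_H − T_C) gives T_H − T_C = T_C/COP.
With T_C = 279.26 K, T_H = 279.26 × (1 + 1/10.7) = 305.36 K.
Converting, 305.36 K = 32.21°C.

32.2 °C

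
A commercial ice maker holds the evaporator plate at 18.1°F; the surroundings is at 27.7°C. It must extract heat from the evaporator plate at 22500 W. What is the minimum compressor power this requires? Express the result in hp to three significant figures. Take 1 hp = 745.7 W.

4.03 hp

In absolute terms T_C = 265.43 K and T_H = 300.85 K, so ΔT = 35.42 K.
COP_Carnot = T_C/ΔT = 265.43/35.42 = 7.493.
Ẇ_min = Q̇/COP_Carnot = 22500/7.493 = 3003 W = 4.027 hp.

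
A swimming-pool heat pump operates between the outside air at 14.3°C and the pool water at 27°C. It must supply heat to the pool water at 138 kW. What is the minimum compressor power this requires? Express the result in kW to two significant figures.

5.8 kW

In absolute terms T_C = 287.45 K and T_H = 300.15 K, so ΔT = 12.70 K.
COP_Carnot = T_H/ΔT = 300.15/12.70 = 23.63.
Ẇ_min = Q̇/COP_Carnot = 138.0/23.63 = 5.839 kW.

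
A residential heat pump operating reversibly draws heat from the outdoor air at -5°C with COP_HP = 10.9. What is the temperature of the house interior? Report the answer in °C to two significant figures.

22 °C

COP_HP = T_H/(T_H − T_C) rearranges to T_H = COP·T_C/(COP − 1).
With T_C = 268.15 K, T_H = 10.9 × 268.15/9.900 = 295.24 K.
Converting, 295.24 K = 22.09°C.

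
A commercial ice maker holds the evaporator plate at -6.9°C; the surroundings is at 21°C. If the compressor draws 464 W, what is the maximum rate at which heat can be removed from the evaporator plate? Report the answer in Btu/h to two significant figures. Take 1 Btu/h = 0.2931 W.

In absolute terms T_C = 266.25 K and T_H = 294.15 K, so ΔT = 27.90 K.
COP_Carnot = T_C/ΔT = 266.25/27.90 = 9.543.
Q̇_max = COP_Carnot × Ẇ = 9.543 × 464.0 W = 4428 W = 15110 Btu/h.

15000 Btu/h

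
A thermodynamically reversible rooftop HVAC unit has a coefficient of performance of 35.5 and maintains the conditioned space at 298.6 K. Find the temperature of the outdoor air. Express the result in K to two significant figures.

COP_R = T_C/(T_H − T_C) gives T_H − T_C = T_C/COP.
With T_C = 298.60 K, T_H = 298.60 × (1 + 1/35.5) = 307.01 K.

310 K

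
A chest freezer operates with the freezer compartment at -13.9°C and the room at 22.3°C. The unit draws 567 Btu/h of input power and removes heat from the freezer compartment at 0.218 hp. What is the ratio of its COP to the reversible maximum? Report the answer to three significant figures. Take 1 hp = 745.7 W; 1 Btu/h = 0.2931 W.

Converting, Q̇_C = 0.2180 hp = 554.6 Btu/h, so COP_actual = Q̇_C/Ẇ = 554.6/567.0 = 0.9782.
In absolute terms T_C = 259.25 K and T_H = 295.45 K, so ΔT = 36.20 K.
COP_Carnot = T_C/ΔT = 259.25/36.20 = 7.162.
η_II = COP_actual/COP_Carnot = 0.9782/7.162 = 0.1366.

0.137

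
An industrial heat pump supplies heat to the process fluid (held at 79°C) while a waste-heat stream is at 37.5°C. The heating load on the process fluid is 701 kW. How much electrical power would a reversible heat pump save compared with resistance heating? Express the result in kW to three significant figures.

618 kW

In absolute terms T_C = 310.65 K and T_H = 352.15 K, so ΔT = 41.50 K.
COP_Carnot = T_H/ΔT = 352.15/41.50 = 8.486.
Resistance heating needs Ẇ_res = Q̇_H = 701.0 kW; the reversible heat pump needs only Ẇ_hp = Q̇_H/COP = 82.61 kW.
Saving = 701.0 − 82.61 = 618.4 kW.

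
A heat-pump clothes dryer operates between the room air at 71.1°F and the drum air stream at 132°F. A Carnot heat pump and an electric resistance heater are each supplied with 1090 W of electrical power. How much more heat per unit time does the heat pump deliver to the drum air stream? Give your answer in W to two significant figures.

9500 W

In absolute terms T_C = 294.87 K and T_H = 328.71 K, so ΔT = 33.83 K.
COP_Carnot = T_H/ΔT = 328.71/33.83 = 9.715.
The heat pump delivers Q̇_H = COP × Ẇ = 10590 W; the resistance heater delivers Ẇ = 1090 W.
Extra = (COP − 1)·Ẇ = 9500 W.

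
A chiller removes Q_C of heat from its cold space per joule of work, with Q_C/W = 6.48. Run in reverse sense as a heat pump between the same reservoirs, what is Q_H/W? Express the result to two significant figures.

The first law on one cycle gives Q_H = Q_C + W, so Q_H/W = Q_C/W + 1.
COP_HP = COP_R + 1 = 6.48 + 1 = 7.48.

7.5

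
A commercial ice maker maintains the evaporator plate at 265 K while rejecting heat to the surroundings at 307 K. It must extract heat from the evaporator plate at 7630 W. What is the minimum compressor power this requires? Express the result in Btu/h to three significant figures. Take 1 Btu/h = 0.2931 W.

The reservoir spacing is ΔT = 307 − 265 = 42.00 K.
COP_Carnot = T_C/ΔT = 265.00/42.00 = 6.310.
Ẇ_min = Q̇/COP_Carnot = 7630/6.310 = 1209 W = 4126 Btu/h.

4130 Btu/h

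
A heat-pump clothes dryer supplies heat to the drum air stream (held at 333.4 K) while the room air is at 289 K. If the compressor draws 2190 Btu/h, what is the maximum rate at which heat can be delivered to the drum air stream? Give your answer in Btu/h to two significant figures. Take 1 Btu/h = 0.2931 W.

The reservoir spacing is ΔT = 333.4 − 289 = 44.40 K.
COP_Carnot = T_H/ΔT = 333.40/44.40 = 7.509.
Q̇_max = COP_Carnot × Ẇ = 7.509 × 2190 Btu/h = 16440 Btu/h.

16000 Btu/h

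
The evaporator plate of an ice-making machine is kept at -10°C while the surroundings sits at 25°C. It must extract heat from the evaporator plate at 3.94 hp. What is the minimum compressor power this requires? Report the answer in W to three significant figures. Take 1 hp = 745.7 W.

391 W

In absolute terms T_C = 263.15 K and T_H = 298.15 K, so ΔT = 35.00 K.
COP_Carnot = T_C/ΔT = 263.15/35.00 = 7.519.
Ẇ_min = Q̇/COP_Carnot = 3.940/7.519 = 0.5240 hp = 390.8 W.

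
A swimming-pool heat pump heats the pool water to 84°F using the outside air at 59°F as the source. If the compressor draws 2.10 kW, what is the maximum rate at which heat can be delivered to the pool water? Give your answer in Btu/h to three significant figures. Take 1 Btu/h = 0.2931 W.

In absolute terms T_C = 288.15 K and T_H = 302.04 K, so ΔT = 13.89 K.
COP_Carnot = T_H/ΔT = 302.04/13.89 = 21.75.
Q̇_max = COP_Carnot × Ẇ = 21.75 × 2.100 kW = 45.67 kW = 155800 Btu/h.

156000 Btu/h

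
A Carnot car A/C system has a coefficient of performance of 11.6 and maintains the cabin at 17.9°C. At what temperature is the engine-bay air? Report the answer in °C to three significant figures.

COP_R = T_C/(T_H − T_C) gives T_H − T_C = T_C/COP.
With T_C = 291.05 K, T_H = 291.05 × (1 + 1/11.6) = 316.14 K.
Converting, 316.14 K = 42.99°C.

43.0 °C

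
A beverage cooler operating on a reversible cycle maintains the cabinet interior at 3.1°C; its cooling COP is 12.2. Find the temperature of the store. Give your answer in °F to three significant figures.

COP_R = T_C/(T_H − T_C) gives T_H − T_C = T_C/COP.
With T_C = 276.25 K, T_H = 276.25 × (1 + 1/12.2) = 298.89 K.
Converting, 298.89 K = 78.34°F.

78.3 °F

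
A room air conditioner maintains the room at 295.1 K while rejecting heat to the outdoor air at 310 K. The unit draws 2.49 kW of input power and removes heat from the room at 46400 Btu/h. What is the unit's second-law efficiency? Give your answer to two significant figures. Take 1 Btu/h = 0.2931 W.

Converting, Q̇_C = 46400 Btu/h = 13.60 kW, so COP_actual = Q̇_C/Ẇ = 13.60/2.490 = 5.462.
The reservoir spacing is ΔT = 310 − 295.1 = 14.90 K.
COP_Carnot = T_C/ΔT = 295.10/14.90 = 19.81.
η_II = COP_actual/COP_Carnot = 5.462/19.81 = 0.2758.

0.28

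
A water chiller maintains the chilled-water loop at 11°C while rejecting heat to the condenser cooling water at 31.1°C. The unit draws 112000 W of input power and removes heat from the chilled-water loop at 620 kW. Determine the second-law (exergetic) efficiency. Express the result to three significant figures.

0.392

Converting, Q̇_C = 620.0 kW = 620000 W, so COP_actual = Q̇_C/Ẇ = 620000/112000 = 5.536.
In absolute terms T_C = 284.15 K and T_H = 304.25 K, so ΔT = 20.10 K.
COP_Carnot = T_C/ΔT = 284.15/20.10 = 14.14.
η_II = COP_actual/COP_Carnot = 5.536/14.14 = 0.3916.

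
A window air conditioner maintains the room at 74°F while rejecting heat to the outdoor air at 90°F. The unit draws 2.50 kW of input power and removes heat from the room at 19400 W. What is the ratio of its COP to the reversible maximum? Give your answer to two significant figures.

Converting, Q̇_C = 19400 W = 19.40 kW, so COP_actual = Q̇_C/Ẇ = 19.40/2.500 = 7.760.
In absolute terms T_C = 296.48 K and T_H = 305.37 K, so ΔT = 8.889 K.
COP_Carnot = T_C/ΔT = 296.48/8.889 = 33.35.
η_II = COP_actual/COP_Carnot = 7.760/33.35 = 0.2327.

0.23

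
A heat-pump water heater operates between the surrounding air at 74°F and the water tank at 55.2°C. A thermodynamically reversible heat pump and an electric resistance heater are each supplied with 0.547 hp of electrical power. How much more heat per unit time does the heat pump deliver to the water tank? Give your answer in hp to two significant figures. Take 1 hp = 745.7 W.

5.1 hp

In absolute terms T_C = 296.48 K and T_H = 328.35 K, so ΔT = 31.87 K.
COP_Carnot = T_H/ΔT = 328.35/31.87 = 10.30.
The heat pump delivers Q̇_H = COP × Ẇ = 5.636 hp; the resistance heater delivers Ẇ = 0.5470 hp.
Extra = (COP − 1)·Ẇ = 5.089 hp.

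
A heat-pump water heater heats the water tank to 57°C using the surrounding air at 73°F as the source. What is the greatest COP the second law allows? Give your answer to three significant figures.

In absolute terms T_C = 295.93 K and T_H = 330.15 K, so ΔT = 34.22 K.
For a reversible cycle, COP_Carnot = T_H/ΔT = 330.15/34.22 = 9.647.

9.65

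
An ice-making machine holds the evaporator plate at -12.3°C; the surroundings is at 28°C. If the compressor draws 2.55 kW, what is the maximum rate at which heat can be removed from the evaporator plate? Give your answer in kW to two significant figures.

17 kW

In absolute terms T_C = 260.85 K and T_H = 301.15 K, so ΔT = 40.30 K.
COP_Carnot = T_C/ΔT = 260.85/40.30 = 6.473.
Q̇_max = COP_Carnot × Ẇ = 6.473 × 2.550 kW = 16.51 kW.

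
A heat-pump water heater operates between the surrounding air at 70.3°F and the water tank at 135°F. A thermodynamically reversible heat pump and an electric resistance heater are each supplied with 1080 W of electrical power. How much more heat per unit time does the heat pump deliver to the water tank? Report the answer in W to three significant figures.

8850 W

In absolute terms T_C = 294.43 K and T_H = 330.37 K, so ΔT = 35.94 K.
COP_Carnot = T_H/ΔT = 330.37/35.94 = 9.191.
The heat pump delivers Q̇_H = COP × Ẇ = 9926 W; the resistance heater delivers Ẇ = 1080 W.
Extra = (COP − 1)·Ẇ = 8846 W.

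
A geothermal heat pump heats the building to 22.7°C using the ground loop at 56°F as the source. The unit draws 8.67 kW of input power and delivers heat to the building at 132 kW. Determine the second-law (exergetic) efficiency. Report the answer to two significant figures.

COP_actual = Q̇_H/Ẇ = 132.0/8.670 = 15.22.
In absolute terms T_C = 286.48 K and T_H = 295.85 K, so ΔT = 9.367 K.
COP_Carnot = T_H/ΔT = 295.85/9.367 = 31.59.
η_II = COP_actual/COP_Carnot = 15.22/31.59 = 0.4820.

0.48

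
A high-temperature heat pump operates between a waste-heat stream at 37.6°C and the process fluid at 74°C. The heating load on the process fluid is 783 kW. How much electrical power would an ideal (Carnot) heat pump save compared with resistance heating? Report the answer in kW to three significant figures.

In absolute terms T_C = 310.75 K and T_H = 347.15 K, so ΔT = 36.40 K.
COP_Carnot = T_H/ΔT = 347.15/36.40 = 9.537.
Resistance heating needs Ẇ_res = Q̇_H = 783.0 kW; the reversible heat pump needs only Ẇ_hp = Q̇_H/COP = 82.10 kW.
Saving = 783.0 − 82.10 = 700.9 kW.

701 kW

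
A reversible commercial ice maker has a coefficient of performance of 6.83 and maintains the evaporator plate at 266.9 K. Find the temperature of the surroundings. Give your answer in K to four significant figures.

COP_R = T_C/(T_H − T_C) gives T_H − T_C = T_C/COP.
With T_C = 266.90 K, T_H = 266.90 × (1 + 1/6.83) = 305.98 K.

306.0 K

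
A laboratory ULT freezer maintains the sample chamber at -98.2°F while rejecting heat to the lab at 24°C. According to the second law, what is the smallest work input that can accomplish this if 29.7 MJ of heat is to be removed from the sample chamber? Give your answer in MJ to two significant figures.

In absolute terms T_C = 200.82 K and T_H = 297.15 K, so ΔT = 96.33 K.
The reversible limit is COP_R = T_C/ΔT = 2.085, so W_min = Q_C/COP = Q_C·ΔT/T_C.
W_min = 29.70 × 96.33/200.82 = 14.25 MJ.

14 MJ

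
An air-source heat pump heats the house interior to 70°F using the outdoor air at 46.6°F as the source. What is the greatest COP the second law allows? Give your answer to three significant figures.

22.6

In absolute terms T_C = 281.26 K and T_H = 294.26 K, so ΔT = 13.00 K.
For a reversible cycle, COP_Carnot = T_H/ΔT = 294.26/13.00 = 22.64.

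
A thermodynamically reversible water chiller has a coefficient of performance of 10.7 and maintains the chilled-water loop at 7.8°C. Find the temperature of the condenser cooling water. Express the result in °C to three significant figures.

34.1 °C

COP_R = T_C/(T_H − T_C) gives T_H − T_C = T_C/COP.
With T_C = 280.95 K, T_H = 280.95 × (1 + 1/10.7) = 307.21 K.
Converting, 307.21 K = 34.06°C.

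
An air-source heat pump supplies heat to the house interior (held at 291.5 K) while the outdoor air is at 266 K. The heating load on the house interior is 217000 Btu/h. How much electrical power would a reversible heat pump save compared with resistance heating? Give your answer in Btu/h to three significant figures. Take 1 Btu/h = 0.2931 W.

198000 Btu/h

The reservoir spacing is ΔT = 291.5 − 266 = 25.50 K.
COP_Carnot = T_H/ΔT = 291.50/25.50 = 11.43.
Resistance heating needs Ẇ_res = Q̇_H = 217000 Btu/h; the reversible heat pump needs only Ẇ_hp = Q̇_H/COP = 18980 Btu/h.
Saving = 217000 − 18980 = 198000 Btu/h.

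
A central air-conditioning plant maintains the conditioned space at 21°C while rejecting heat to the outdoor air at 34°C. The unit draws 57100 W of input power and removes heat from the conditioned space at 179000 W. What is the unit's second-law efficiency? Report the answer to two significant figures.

0.14

COP_actual = Q̇_C/Ẇ = 179000/57100 = 3.135.
In absolute terms T_C = 294.15 K and T_H = 307.15 K, so ΔT = 13.00 K.
COP_Carnot = T_C/ΔT = 294.15/13.00 = 22.63.
η_II = COP_actual/COP_Carnot = 3.135/22.63 = 0.1385.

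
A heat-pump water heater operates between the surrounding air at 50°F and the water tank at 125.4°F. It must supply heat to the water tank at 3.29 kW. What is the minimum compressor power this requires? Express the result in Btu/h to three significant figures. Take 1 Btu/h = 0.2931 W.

In absolute terms T_C = 283.15 K and T_H = 325.04 K, so ΔT = 41.89 K.
COP_Carnot = T_H/ΔT = 325.04/41.89 = 7.760.
Ẇ_min = Q̇/COP_Carnot = 3.290/7.760 = 0.4240 kW = 1447 Btu/h.

1450 Btu/h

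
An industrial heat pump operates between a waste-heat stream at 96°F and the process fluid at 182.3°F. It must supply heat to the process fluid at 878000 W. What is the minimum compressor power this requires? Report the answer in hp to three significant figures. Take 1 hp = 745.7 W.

In absolute terms T_C = 308.71 K and T_H = 356.65 K, so ΔT = 47.94 K.
COP_Carnot = T_H/ΔT = 356.65/47.94 = 7.439.
Ẇ_min = Q̇/COP_Carnot = 878000/7.439 = 118000 W = 158.3 hp.

158 hp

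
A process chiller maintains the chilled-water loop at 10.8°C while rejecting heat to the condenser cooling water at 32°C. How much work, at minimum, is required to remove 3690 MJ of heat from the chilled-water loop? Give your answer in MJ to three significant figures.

275 MJ

In absolute terms T_C = 283.95 K and T_H = 305.15 K, so ΔT = 21.20 K.
The reversible limit is COP_R = T_C/ΔT = 13.39, so W_min = Q_C/COP = Q_C·ΔT/T_C.
W_min = 3690 × 21.20/283.95 = 275.5 MJ.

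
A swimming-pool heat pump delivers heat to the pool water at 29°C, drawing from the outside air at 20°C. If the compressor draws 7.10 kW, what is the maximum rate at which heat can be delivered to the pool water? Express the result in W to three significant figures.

238000 W

In absolute terms T_C = 293.15 K and T_H = 302.15 K, so ΔT = 9.000 K.
COP_Carnot = T_H/ΔT = 302.15/9.000 = 33.57.
Q̇_max = COP_Carnot × Ẇ = 33.57 × 7.100 kW = 238.4 kW = 238400 W.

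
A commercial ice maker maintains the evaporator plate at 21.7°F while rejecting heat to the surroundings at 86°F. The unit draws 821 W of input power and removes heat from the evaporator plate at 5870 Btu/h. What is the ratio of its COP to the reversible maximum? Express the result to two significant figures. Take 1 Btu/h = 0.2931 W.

Converting, Q̇_C = 5870 Btu/h = 1720 W, so COP_actual = Q̇_C/Ẇ = 1720/821.0 = 2.096.
In absolute terms T_C = 267.43 K and T_H = 303.15 K, so ΔT = 35.72 K.
COP_Carnot = T_C/ΔT = 267.43/35.72 = 7.486.
η_II = COP_actual/COP_Carnot = 2.096/7.486 = 0.2799.

0.28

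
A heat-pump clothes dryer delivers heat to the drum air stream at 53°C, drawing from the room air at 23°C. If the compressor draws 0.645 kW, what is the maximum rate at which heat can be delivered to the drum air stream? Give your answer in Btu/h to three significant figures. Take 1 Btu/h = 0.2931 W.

In absolute terms T_C = 296.15 K and T_H = 326.15 K, so ΔT = 30.00 K.
COP_Carnot = T_H/ΔT = 326.15/30.00 = 10.87.
Q̇_max = COP_Carnot × Ẇ = 10.87 × 0.6450 kW = 7.012 kW = 23920 Btu/h.

23900 Btu/h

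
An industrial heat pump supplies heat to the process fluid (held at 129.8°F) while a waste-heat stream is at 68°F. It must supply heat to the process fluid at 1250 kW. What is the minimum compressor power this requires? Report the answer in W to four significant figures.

In absolute terms T_C = 293.15 K and T_H = 327.48 K, so ΔT = 34.33 K.
COP_Carnot = T_H/ΔT = 327.48/34.33 = 9.538.
Ẇ_min = Q̇/COP_Carnot = 1250/9.538 = 131.0 kW = 131000 W.

131000 W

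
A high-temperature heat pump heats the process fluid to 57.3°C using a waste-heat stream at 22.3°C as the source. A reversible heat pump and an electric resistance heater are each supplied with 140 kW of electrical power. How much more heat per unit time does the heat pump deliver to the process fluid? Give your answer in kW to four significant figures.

1182 kW

In absolute terms T_C = 295.45 K and T_H = 330.45 K, so ΔT = 35.00 K.
COP_Carnot = T_H/ΔT = 330.45/35.00 = 9.441.
The heat pump delivers Q̇_H = COP × Ẇ = 1322 kW; the resistance heater delivers Ẇ = 140.0 kW.
Extra = (COP − 1)·Ẇ = 1182 kW.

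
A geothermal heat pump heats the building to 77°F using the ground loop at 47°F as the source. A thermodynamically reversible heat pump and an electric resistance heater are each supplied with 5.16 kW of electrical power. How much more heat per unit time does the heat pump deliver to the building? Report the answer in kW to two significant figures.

In absolute terms T_C = 281.48 K and T_H = 298.15 K, so ΔT = 16.67 K.
COP_Carnot = T_H/ΔT = 298.15/16.67 = 17.89.
The heat pump delivers Q̇_H = COP × Ẇ = 92.31 kW; the resistance heater delivers Ẇ = 5.160 kW.
Extra = (COP − 1)·Ẇ = 87.15 kW.

87 kW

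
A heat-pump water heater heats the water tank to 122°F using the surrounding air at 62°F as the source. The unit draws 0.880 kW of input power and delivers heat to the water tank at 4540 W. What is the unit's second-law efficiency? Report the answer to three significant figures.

0.532

Converting, Q̇_H = 4540 W = 4.540 kW, so COP_actual = Q̇_H/Ẇ = 4.540/0.8800 = 5.159.
In absolute terms T_C = 289.82 K and T_H = 323.15 K, so ΔT = 33.33 K.
COP_Carnot = T_H/ΔT = 323.15/33.33 = 9.695.
η_II = COP_actual/COP_Carnot = 5.159/9.695 = 0.5322.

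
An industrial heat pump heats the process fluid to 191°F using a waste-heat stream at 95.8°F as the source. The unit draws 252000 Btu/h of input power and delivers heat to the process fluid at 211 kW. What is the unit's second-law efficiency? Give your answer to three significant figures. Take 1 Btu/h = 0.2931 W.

Converting, Q̇_H = 211.0 kW = 719900 Btu/h, so COP_actual = Q̇_H/Ẇ = 719900/252000 = 2.857.
In absolute terms T_C = 308.59 K and T_H = 361.48 K, so ΔT = 52.89 K.
COP_Carnot = T_H/ΔT = 361.48/52.89 = 6.835.
η_II = COP_actual/COP_Carnot = 2.857/6.835 = 0.4180.

0.418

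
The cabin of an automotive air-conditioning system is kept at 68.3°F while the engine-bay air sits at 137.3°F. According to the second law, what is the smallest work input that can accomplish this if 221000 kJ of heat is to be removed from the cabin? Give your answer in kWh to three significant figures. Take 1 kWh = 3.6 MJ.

8.02 kWh

In absolute terms T_C = 293.32 K and T_H = 331.65 K, so ΔT = 38.33 K.
The reversible limit is COP_R = T_C/ΔT = 7.652, so W_min = Q_C/COP = Q_C·ΔT/T_C.
W_min = 221000 × 38.33/293.32 = 28880 kJ = 8.023 kWh.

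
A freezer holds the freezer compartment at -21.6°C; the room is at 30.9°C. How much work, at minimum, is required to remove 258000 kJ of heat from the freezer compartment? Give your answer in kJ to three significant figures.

53800 kJ

In absolute terms T_C = 251.55 K and T_H = 304.05 K, so ΔT = 52.50 K.
The reversible limit is COP_R = T_C/ΔT = 4.791, so W_min = Q_C/COP = Q_C·ΔT/T_C.
W_min = 258000 × 52.50/251.55 = 53850 kJ.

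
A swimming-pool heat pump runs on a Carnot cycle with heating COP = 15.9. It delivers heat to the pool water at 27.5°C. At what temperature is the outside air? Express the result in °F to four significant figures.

47.46 °F

COP_HP = T_H/(T_H − T_C) gives T_H − T_C = T_H/COP.
With T_H = 300.65 K, T_C = 300.65 × (1 − 1/15.9) = 281.74 K.
Converting, 281.74 K = 47.46°F.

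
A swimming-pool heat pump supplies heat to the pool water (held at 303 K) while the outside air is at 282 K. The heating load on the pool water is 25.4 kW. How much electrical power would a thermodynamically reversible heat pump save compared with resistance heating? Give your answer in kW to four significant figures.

The reservoir spacing is ΔT = 303 − 282 = 21.00 K.
COP_Carnot = T_H/ΔT = 303.00/21.00 = 14.43.
Resistance heating needs Ẇ_res = Q̇_H = 25.40 kW; the reversible heat pump needs only Ẇ_hp = Q̇_H/COP = 1.760 kW.
Saving = 25.40 − 1.760 = 23.64 kW.

23.64 kW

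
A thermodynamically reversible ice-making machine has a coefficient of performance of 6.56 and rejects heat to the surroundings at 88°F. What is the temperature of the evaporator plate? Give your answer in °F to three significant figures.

For a Carnot refrigerator COP_R = T_C/(T_H − T_C), so T_C = COP·T_H/(1 + COP).
With T_H = 304.26 K, T_C = 6.56 × 304.26/7.560 = 264.01 K.
Converting, 264.01 K = 15.56°F.

15.6 °F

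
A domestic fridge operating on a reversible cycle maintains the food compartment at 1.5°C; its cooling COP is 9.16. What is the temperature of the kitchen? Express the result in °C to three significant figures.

31.5 °C

COP_R = T_C/(T_H − T_C) gives T_H − T_C = T_C/COP.
With T_C = 274.65 K, T_H = 274.65 × (1 + 1/9.16) = 304.63 K.
Converting, 304.63 K = 31.48°C.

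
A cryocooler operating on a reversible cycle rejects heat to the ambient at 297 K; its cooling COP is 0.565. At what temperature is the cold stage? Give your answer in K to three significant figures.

107 K

For a Carnot refrigerator COP_R = T_C/(T_H − T_C), so T_C = COP·T_H/(1 + COP).
With T_H = 297.00 K, T_C = 0.565 × 297.00/1.565 = 107.22 K.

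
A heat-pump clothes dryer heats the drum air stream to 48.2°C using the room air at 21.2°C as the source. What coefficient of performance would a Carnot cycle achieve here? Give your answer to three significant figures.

In absolute terms T_C = 294.35 K and T_H = 321.35 K, so ΔT = 27.00 K.
For a reversible cycle, COP_Carnot = T_H/ΔT = 321.35/27.00 = 11.90.

11.9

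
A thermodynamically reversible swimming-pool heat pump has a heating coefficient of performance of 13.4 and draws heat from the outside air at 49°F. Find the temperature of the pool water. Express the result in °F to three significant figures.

90.0 °F

COP_HP = T_H/(T_H − T_C) rearranges to T_H = COP·T_C/(COP − 1).
With T_C = 282.59 K, T_H = 13.4 × 282.59/12.40 = 305.38 K.
Converting, 305.38 K = 90.02°F.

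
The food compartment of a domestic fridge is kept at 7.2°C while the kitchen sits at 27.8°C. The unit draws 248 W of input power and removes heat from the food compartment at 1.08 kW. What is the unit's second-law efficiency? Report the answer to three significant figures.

0.320

Converting, Q̇_C = 1.080 kW = 1080 W, so COP_actual = Q̇_C/Ẇ = 1080/248.0 = 4.355.
In absolute terms T_C = 280.35 K and T_H = 300.95 K, so ΔT = 20.60 K.
COP_Carnot = T_C/ΔT = 280.35/20.60 = 13.61.
η_II = COP_actual/COP_Carnot = 4.355/13.61 = 0.3200.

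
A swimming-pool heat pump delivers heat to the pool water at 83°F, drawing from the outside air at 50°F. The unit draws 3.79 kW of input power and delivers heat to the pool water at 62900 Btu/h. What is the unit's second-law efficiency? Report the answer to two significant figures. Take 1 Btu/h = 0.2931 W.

0.30

Converting, Q̇_H = 62900 Btu/h = 18.44 kW, so COP_actual = Q̇_H/Ẇ = 18.44/3.790 = 4.864.
In absolute terms T_C = 283.15 K and T_H = 301.48 K, so ΔT = 18.33 K.
COP_Carnot = T_H/ΔT = 301.48/18.33 = 16.44.
η_II = COP_actual/COP_Carnot = 4.864/16.44 = 0.2958.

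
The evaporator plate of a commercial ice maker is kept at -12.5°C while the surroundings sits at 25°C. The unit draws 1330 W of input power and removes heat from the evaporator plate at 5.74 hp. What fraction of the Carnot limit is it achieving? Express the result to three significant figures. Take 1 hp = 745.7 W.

Converting, Q̇_C = 5.740 hp = 4280 W, so COP_actual = Q̇_C/Ẇ = 4280/1330 = 3.218.
In absolute terms T_C = 260.65 K and T_H = 298.15 K, so ΔT = 37.50 K.
COP_Carnot = T_C/ΔT = 260.65/37.50 = 6.951.
η_II = COP_actual/COP_Carnot = 3.218/6.951 = 0.4630.

0.463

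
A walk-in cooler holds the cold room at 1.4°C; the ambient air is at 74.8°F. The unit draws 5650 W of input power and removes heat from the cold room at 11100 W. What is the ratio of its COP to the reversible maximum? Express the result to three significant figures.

0.160

COP_actual = Q̇_C/Ẇ = 11100/5650 = 1.965.
In absolute terms T_C = 274.55 K and T_H = 296.93 K, so ΔT = 22.38 K.
COP_Carnot = T_C/ΔT = 274.55/22.38 = 12.27.
η_II = COP_actual/COP_Carnot = 1.965/12.27 = 0.1601.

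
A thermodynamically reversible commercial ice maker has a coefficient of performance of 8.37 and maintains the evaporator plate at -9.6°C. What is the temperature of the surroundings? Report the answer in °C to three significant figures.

21.9 °C

COP_R = T_C/(T_H − T_C) gives T_H − T_C = T_C/COP.
With T_C = 263.55 K, T_H = 263.55 × (1 + 1/8.37) = 295.04 K.
Converting, 295.04 K = 21.89°C.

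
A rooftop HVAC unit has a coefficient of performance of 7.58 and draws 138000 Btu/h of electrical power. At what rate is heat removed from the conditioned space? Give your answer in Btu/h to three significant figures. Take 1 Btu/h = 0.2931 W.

1050000 Btu/h

Q̇_C = COP × Ẇ = 7.58 × 138000 = 1046000 Btu/h.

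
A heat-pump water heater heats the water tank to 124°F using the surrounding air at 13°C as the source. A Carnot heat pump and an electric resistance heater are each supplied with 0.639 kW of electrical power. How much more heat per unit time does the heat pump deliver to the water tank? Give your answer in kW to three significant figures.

In absolute terms T_C = 286.15 K and T_H = 324.26 K, so ΔT = 38.11 K.
COP_Carnot = T_H/ΔT = 324.26/38.11 = 8.508.
The heat pump delivers Q̇_H = COP × Ẇ = 5.437 kW; the resistance heater delivers Ẇ = 0.6390 kW.
Extra = (COP − 1)·Ẇ = 4.798 kW.

4.80 kW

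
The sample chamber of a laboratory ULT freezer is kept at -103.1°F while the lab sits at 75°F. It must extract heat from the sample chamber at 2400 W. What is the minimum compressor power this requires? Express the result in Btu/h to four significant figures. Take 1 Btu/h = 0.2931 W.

In absolute terms T_C = 198.09 K and T_H = 297.04 K, so ΔT = 98.94 K.
COP_Carnot = T_C/ΔT = 198.09/98.94 = 2.002.
Ẇ_min = Q̇/COP_Carnot = 2400/2.002 = 1199 W = 4090 Btu/h.

4090 Btu/h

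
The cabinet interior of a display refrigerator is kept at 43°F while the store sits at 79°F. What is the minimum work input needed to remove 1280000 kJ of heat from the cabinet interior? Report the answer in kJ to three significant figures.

91700 kJ

In absolute terms T_C = 279.26 K and T_H = 299.26 K, so ΔT = 20.00 K.
The reversible limit is COP_R = T_C/ΔT = 13.96, so W_min = Q_C/COP = Q_C·ΔT/T_C.
W_min = 1280000 × 20.00/279.26 = 91670 kJ.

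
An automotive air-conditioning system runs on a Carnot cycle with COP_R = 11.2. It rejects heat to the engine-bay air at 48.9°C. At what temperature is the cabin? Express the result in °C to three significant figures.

For a Carnot refrigerator COP_R = T_C/(T_H − T_C), so T_C = COP·T_H/(1 + COP).
With T_H = 322.05 K, T_C = 11.2 × 322.05/12.20 = 295.65 K.
Converting, 295.65 K = 22.50°C.

22.5 °C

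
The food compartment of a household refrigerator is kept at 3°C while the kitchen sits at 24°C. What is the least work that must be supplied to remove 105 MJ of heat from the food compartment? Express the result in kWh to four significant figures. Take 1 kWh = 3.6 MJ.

In absolute terms T_C = 276.15 K and T_H = 297.15 K, so ΔT = 21.00 K.
The reversible limit is COP_R = T_C/ΔT = 13.15, so W_min = Q_C/COP = Q_C·ΔT/T_C.
W_min = 105.0 × 21.00/276.15 = 7.985 MJ = 2.218 kWh.

2.218 kWh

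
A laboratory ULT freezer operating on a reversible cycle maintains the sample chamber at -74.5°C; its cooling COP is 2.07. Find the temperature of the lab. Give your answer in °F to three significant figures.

COP_R = T_C/(T_H − T_C) gives T_H − T_C = T_C/COP.
With T_C = 198.65 K, T_H = 198.65 × (1 + 1/2.07) = 294.62 K.
Converting, 294.62 K = 70.64°F.

70.6 °F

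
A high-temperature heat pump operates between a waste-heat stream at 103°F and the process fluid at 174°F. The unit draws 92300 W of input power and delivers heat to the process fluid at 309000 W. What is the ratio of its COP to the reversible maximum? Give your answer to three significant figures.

COP_actual = Q̇_H/Ẇ = 309000/92300 = 3.348.
In absolute terms T_C = 312.59 K and T_H = 352.04 K, so ΔT = 39.44 K.
COP_Carnot = T_H/ΔT = 352.04/39.44 = 8.925.
η_II = COP_actual/COP_Carnot = 3.348/8.925 = 0.3751.

0.375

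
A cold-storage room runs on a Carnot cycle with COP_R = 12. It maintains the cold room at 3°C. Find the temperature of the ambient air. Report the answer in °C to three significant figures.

COP_R = T_C/(T_H − T_C) gives T_H − T_C = T_C/COP.
With T_C = 276.15 K, T_H = 276.15 × (1 + 1/12) = 299.16 K.
Converting, 299.16 K = 26.01°C.

26.0 °C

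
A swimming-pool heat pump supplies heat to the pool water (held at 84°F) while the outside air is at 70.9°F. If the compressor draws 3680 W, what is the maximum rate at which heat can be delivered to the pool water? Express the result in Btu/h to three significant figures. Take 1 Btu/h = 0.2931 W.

521000 Btu/h

In absolute terms T_C = 294.76 K and T_H = 302.04 K, so ΔT = 7.278 K.
COP_Carnot = T_H/ΔT = 302.04/7.278 = 41.50.
Q̇_max = COP_Carnot × Ẇ = 41.50 × 3680 W = 152700 W = 521100 Btu/h.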